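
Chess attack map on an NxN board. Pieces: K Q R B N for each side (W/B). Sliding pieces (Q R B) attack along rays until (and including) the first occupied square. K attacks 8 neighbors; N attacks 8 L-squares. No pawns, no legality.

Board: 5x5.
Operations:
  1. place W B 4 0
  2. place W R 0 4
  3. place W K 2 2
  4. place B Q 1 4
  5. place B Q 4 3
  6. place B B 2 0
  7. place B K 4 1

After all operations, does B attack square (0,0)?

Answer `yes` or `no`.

Answer: no

Derivation:
Op 1: place WB@(4,0)
Op 2: place WR@(0,4)
Op 3: place WK@(2,2)
Op 4: place BQ@(1,4)
Op 5: place BQ@(4,3)
Op 6: place BB@(2,0)
Op 7: place BK@(4,1)
Per-piece attacks for B:
  BQ@(1,4): attacks (1,3) (1,2) (1,1) (1,0) (2,4) (3,4) (4,4) (0,4) (2,3) (3,2) (4,1) (0,3) [ray(-1,0) blocked at (0,4); ray(1,-1) blocked at (4,1)]
  BB@(2,0): attacks (3,1) (4,2) (1,1) (0,2)
  BK@(4,1): attacks (4,2) (4,0) (3,1) (3,2) (3,0)
  BQ@(4,3): attacks (4,4) (4,2) (4,1) (3,3) (2,3) (1,3) (0,3) (3,4) (3,2) (2,1) (1,0) [ray(0,-1) blocked at (4,1)]
B attacks (0,0): no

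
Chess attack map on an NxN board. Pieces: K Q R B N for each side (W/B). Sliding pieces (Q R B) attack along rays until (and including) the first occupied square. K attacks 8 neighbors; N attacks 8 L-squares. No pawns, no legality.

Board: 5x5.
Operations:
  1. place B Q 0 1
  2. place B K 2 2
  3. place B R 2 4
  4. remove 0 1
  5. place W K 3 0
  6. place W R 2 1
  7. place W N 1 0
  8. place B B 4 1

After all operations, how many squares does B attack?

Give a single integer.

Answer: 14

Derivation:
Op 1: place BQ@(0,1)
Op 2: place BK@(2,2)
Op 3: place BR@(2,4)
Op 4: remove (0,1)
Op 5: place WK@(3,0)
Op 6: place WR@(2,1)
Op 7: place WN@(1,0)
Op 8: place BB@(4,1)
Per-piece attacks for B:
  BK@(2,2): attacks (2,3) (2,1) (3,2) (1,2) (3,3) (3,1) (1,3) (1,1)
  BR@(2,4): attacks (2,3) (2,2) (3,4) (4,4) (1,4) (0,4) [ray(0,-1) blocked at (2,2)]
  BB@(4,1): attacks (3,2) (2,3) (1,4) (3,0) [ray(-1,-1) blocked at (3,0)]
Union (14 distinct): (0,4) (1,1) (1,2) (1,3) (1,4) (2,1) (2,2) (2,3) (3,0) (3,1) (3,2) (3,3) (3,4) (4,4)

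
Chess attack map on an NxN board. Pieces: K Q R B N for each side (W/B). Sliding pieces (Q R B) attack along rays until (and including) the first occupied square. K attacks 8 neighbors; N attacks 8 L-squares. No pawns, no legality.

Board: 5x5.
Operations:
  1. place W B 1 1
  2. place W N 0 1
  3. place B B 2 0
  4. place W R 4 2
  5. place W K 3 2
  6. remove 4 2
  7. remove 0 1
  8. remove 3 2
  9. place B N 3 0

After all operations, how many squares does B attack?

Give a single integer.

Answer: 4

Derivation:
Op 1: place WB@(1,1)
Op 2: place WN@(0,1)
Op 3: place BB@(2,0)
Op 4: place WR@(4,2)
Op 5: place WK@(3,2)
Op 6: remove (4,2)
Op 7: remove (0,1)
Op 8: remove (3,2)
Op 9: place BN@(3,0)
Per-piece attacks for B:
  BB@(2,0): attacks (3,1) (4,2) (1,1) [ray(-1,1) blocked at (1,1)]
  BN@(3,0): attacks (4,2) (2,2) (1,1)
Union (4 distinct): (1,1) (2,2) (3,1) (4,2)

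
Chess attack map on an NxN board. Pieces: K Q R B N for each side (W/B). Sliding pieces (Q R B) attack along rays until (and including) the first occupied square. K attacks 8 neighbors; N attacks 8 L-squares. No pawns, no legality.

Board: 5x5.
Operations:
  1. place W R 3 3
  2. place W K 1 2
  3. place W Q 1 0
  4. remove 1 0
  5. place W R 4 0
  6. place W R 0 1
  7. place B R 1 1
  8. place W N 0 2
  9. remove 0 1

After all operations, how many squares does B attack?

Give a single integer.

Op 1: place WR@(3,3)
Op 2: place WK@(1,2)
Op 3: place WQ@(1,0)
Op 4: remove (1,0)
Op 5: place WR@(4,0)
Op 6: place WR@(0,1)
Op 7: place BR@(1,1)
Op 8: place WN@(0,2)
Op 9: remove (0,1)
Per-piece attacks for B:
  BR@(1,1): attacks (1,2) (1,0) (2,1) (3,1) (4,1) (0,1) [ray(0,1) blocked at (1,2)]
Union (6 distinct): (0,1) (1,0) (1,2) (2,1) (3,1) (4,1)

Answer: 6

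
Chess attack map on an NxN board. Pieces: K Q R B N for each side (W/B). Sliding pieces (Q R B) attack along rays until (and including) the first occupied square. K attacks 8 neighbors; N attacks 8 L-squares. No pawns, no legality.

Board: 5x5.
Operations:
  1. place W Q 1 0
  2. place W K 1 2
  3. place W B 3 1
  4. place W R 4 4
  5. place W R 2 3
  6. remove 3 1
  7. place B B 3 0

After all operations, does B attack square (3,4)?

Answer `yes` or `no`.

Answer: no

Derivation:
Op 1: place WQ@(1,0)
Op 2: place WK@(1,2)
Op 3: place WB@(3,1)
Op 4: place WR@(4,4)
Op 5: place WR@(2,3)
Op 6: remove (3,1)
Op 7: place BB@(3,0)
Per-piece attacks for B:
  BB@(3,0): attacks (4,1) (2,1) (1,2) [ray(-1,1) blocked at (1,2)]
B attacks (3,4): no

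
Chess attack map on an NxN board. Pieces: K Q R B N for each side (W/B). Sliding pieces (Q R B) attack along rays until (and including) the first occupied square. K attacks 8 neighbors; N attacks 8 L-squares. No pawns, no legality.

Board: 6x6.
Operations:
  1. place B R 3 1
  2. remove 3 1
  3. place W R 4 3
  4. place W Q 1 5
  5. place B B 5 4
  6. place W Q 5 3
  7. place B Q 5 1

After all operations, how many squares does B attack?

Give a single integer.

Op 1: place BR@(3,1)
Op 2: remove (3,1)
Op 3: place WR@(4,3)
Op 4: place WQ@(1,5)
Op 5: place BB@(5,4)
Op 6: place WQ@(5,3)
Op 7: place BQ@(5,1)
Per-piece attacks for B:
  BQ@(5,1): attacks (5,2) (5,3) (5,0) (4,1) (3,1) (2,1) (1,1) (0,1) (4,2) (3,3) (2,4) (1,5) (4,0) [ray(0,1) blocked at (5,3); ray(-1,1) blocked at (1,5)]
  BB@(5,4): attacks (4,5) (4,3) [ray(-1,-1) blocked at (4,3)]
Union (15 distinct): (0,1) (1,1) (1,5) (2,1) (2,4) (3,1) (3,3) (4,0) (4,1) (4,2) (4,3) (4,5) (5,0) (5,2) (5,3)

Answer: 15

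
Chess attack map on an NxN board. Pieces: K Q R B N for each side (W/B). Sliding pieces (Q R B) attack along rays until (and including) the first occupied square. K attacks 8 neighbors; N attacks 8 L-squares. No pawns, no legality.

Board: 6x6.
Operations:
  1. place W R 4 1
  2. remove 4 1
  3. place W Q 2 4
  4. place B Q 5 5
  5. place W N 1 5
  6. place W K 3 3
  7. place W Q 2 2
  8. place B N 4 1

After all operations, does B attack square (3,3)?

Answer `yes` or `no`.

Op 1: place WR@(4,1)
Op 2: remove (4,1)
Op 3: place WQ@(2,4)
Op 4: place BQ@(5,5)
Op 5: place WN@(1,5)
Op 6: place WK@(3,3)
Op 7: place WQ@(2,2)
Op 8: place BN@(4,1)
Per-piece attacks for B:
  BN@(4,1): attacks (5,3) (3,3) (2,2) (2,0)
  BQ@(5,5): attacks (5,4) (5,3) (5,2) (5,1) (5,0) (4,5) (3,5) (2,5) (1,5) (4,4) (3,3) [ray(-1,0) blocked at (1,5); ray(-1,-1) blocked at (3,3)]
B attacks (3,3): yes

Answer: yes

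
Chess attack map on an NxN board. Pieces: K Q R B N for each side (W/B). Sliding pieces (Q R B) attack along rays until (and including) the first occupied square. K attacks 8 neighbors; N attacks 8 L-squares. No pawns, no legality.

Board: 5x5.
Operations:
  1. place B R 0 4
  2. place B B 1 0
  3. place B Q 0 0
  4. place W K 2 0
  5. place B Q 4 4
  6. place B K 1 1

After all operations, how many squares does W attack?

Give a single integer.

Answer: 5

Derivation:
Op 1: place BR@(0,4)
Op 2: place BB@(1,0)
Op 3: place BQ@(0,0)
Op 4: place WK@(2,0)
Op 5: place BQ@(4,4)
Op 6: place BK@(1,1)
Per-piece attacks for W:
  WK@(2,0): attacks (2,1) (3,0) (1,0) (3,1) (1,1)
Union (5 distinct): (1,0) (1,1) (2,1) (3,0) (3,1)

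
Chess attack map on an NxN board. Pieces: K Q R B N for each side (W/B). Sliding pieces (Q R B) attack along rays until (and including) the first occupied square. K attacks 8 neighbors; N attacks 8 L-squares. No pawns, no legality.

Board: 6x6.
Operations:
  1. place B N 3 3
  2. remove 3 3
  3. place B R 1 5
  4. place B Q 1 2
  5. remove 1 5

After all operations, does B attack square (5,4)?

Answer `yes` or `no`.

Answer: no

Derivation:
Op 1: place BN@(3,3)
Op 2: remove (3,3)
Op 3: place BR@(1,5)
Op 4: place BQ@(1,2)
Op 5: remove (1,5)
Per-piece attacks for B:
  BQ@(1,2): attacks (1,3) (1,4) (1,5) (1,1) (1,0) (2,2) (3,2) (4,2) (5,2) (0,2) (2,3) (3,4) (4,5) (2,1) (3,0) (0,3) (0,1)
B attacks (5,4): no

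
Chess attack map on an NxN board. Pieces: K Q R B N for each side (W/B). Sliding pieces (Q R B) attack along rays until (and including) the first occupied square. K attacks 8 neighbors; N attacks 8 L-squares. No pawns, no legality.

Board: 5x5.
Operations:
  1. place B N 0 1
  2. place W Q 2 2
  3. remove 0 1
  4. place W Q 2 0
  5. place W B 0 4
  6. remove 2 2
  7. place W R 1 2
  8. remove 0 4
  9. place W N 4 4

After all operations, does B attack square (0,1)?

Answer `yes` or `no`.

Op 1: place BN@(0,1)
Op 2: place WQ@(2,2)
Op 3: remove (0,1)
Op 4: place WQ@(2,0)
Op 5: place WB@(0,4)
Op 6: remove (2,2)
Op 7: place WR@(1,2)
Op 8: remove (0,4)
Op 9: place WN@(4,4)
Per-piece attacks for B:
B attacks (0,1): no

Answer: no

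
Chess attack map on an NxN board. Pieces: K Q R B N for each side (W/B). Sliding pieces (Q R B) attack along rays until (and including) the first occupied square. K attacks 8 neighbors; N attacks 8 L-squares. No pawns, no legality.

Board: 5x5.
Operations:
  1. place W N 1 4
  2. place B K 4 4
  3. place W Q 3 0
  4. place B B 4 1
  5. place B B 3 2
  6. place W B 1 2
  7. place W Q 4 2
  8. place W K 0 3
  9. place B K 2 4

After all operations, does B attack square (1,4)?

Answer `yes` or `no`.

Answer: yes

Derivation:
Op 1: place WN@(1,4)
Op 2: place BK@(4,4)
Op 3: place WQ@(3,0)
Op 4: place BB@(4,1)
Op 5: place BB@(3,2)
Op 6: place WB@(1,2)
Op 7: place WQ@(4,2)
Op 8: place WK@(0,3)
Op 9: place BK@(2,4)
Per-piece attacks for B:
  BK@(2,4): attacks (2,3) (3,4) (1,4) (3,3) (1,3)
  BB@(3,2): attacks (4,3) (4,1) (2,3) (1,4) (2,1) (1,0) [ray(1,-1) blocked at (4,1); ray(-1,1) blocked at (1,4)]
  BB@(4,1): attacks (3,2) (3,0) [ray(-1,1) blocked at (3,2); ray(-1,-1) blocked at (3,0)]
  BK@(4,4): attacks (4,3) (3,4) (3,3)
B attacks (1,4): yes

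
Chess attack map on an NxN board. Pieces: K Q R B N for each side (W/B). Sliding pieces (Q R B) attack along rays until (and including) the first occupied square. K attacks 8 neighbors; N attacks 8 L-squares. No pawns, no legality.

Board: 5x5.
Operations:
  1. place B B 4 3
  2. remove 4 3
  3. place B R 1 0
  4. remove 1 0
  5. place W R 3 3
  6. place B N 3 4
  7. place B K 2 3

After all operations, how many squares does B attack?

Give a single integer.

Answer: 9

Derivation:
Op 1: place BB@(4,3)
Op 2: remove (4,3)
Op 3: place BR@(1,0)
Op 4: remove (1,0)
Op 5: place WR@(3,3)
Op 6: place BN@(3,4)
Op 7: place BK@(2,3)
Per-piece attacks for B:
  BK@(2,3): attacks (2,4) (2,2) (3,3) (1,3) (3,4) (3,2) (1,4) (1,2)
  BN@(3,4): attacks (4,2) (2,2) (1,3)
Union (9 distinct): (1,2) (1,3) (1,4) (2,2) (2,4) (3,2) (3,3) (3,4) (4,2)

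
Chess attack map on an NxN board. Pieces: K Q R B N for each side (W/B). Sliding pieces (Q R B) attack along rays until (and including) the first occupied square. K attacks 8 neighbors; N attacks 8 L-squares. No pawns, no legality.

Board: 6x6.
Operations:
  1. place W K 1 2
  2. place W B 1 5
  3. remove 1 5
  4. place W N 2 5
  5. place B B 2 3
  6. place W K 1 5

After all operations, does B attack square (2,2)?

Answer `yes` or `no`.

Answer: no

Derivation:
Op 1: place WK@(1,2)
Op 2: place WB@(1,5)
Op 3: remove (1,5)
Op 4: place WN@(2,5)
Op 5: place BB@(2,3)
Op 6: place WK@(1,5)
Per-piece attacks for B:
  BB@(2,3): attacks (3,4) (4,5) (3,2) (4,1) (5,0) (1,4) (0,5) (1,2) [ray(-1,-1) blocked at (1,2)]
B attacks (2,2): no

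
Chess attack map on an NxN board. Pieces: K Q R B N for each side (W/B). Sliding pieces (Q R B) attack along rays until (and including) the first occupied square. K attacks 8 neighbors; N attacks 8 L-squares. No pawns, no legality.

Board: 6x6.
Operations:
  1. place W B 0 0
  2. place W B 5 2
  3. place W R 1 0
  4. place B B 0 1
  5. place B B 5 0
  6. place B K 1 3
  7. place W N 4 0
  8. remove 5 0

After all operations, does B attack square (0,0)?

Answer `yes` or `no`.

Op 1: place WB@(0,0)
Op 2: place WB@(5,2)
Op 3: place WR@(1,0)
Op 4: place BB@(0,1)
Op 5: place BB@(5,0)
Op 6: place BK@(1,3)
Op 7: place WN@(4,0)
Op 8: remove (5,0)
Per-piece attacks for B:
  BB@(0,1): attacks (1,2) (2,3) (3,4) (4,5) (1,0) [ray(1,-1) blocked at (1,0)]
  BK@(1,3): attacks (1,4) (1,2) (2,3) (0,3) (2,4) (2,2) (0,4) (0,2)
B attacks (0,0): no

Answer: no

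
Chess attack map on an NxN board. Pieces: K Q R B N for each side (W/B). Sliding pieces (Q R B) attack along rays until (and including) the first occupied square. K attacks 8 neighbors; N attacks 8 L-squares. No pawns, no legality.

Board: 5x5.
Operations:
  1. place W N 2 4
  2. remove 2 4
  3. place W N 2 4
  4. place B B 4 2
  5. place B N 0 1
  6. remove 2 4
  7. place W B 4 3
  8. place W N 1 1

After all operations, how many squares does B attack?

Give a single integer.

Answer: 6

Derivation:
Op 1: place WN@(2,4)
Op 2: remove (2,4)
Op 3: place WN@(2,4)
Op 4: place BB@(4,2)
Op 5: place BN@(0,1)
Op 6: remove (2,4)
Op 7: place WB@(4,3)
Op 8: place WN@(1,1)
Per-piece attacks for B:
  BN@(0,1): attacks (1,3) (2,2) (2,0)
  BB@(4,2): attacks (3,3) (2,4) (3,1) (2,0)
Union (6 distinct): (1,3) (2,0) (2,2) (2,4) (3,1) (3,3)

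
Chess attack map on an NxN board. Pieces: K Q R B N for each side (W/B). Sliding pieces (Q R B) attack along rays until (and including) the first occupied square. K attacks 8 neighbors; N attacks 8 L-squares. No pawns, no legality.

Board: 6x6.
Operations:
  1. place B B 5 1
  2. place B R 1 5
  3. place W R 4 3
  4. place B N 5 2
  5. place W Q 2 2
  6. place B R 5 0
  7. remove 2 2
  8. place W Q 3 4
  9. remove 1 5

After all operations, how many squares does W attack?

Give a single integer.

Op 1: place BB@(5,1)
Op 2: place BR@(1,5)
Op 3: place WR@(4,3)
Op 4: place BN@(5,2)
Op 5: place WQ@(2,2)
Op 6: place BR@(5,0)
Op 7: remove (2,2)
Op 8: place WQ@(3,4)
Op 9: remove (1,5)
Per-piece attacks for W:
  WQ@(3,4): attacks (3,5) (3,3) (3,2) (3,1) (3,0) (4,4) (5,4) (2,4) (1,4) (0,4) (4,5) (4,3) (2,5) (2,3) (1,2) (0,1) [ray(1,-1) blocked at (4,3)]
  WR@(4,3): attacks (4,4) (4,5) (4,2) (4,1) (4,0) (5,3) (3,3) (2,3) (1,3) (0,3)
Union (22 distinct): (0,1) (0,3) (0,4) (1,2) (1,3) (1,4) (2,3) (2,4) (2,5) (3,0) (3,1) (3,2) (3,3) (3,5) (4,0) (4,1) (4,2) (4,3) (4,4) (4,5) (5,3) (5,4)

Answer: 22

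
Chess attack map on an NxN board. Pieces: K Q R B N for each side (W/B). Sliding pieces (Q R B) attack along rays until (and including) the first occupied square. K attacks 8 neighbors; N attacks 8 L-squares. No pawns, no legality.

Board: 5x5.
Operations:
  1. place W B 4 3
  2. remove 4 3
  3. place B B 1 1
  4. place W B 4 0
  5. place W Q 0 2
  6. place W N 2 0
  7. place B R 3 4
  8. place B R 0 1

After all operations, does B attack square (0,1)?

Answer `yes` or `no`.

Op 1: place WB@(4,3)
Op 2: remove (4,3)
Op 3: place BB@(1,1)
Op 4: place WB@(4,0)
Op 5: place WQ@(0,2)
Op 6: place WN@(2,0)
Op 7: place BR@(3,4)
Op 8: place BR@(0,1)
Per-piece attacks for B:
  BR@(0,1): attacks (0,2) (0,0) (1,1) [ray(0,1) blocked at (0,2); ray(1,0) blocked at (1,1)]
  BB@(1,1): attacks (2,2) (3,3) (4,4) (2,0) (0,2) (0,0) [ray(1,-1) blocked at (2,0); ray(-1,1) blocked at (0,2)]
  BR@(3,4): attacks (3,3) (3,2) (3,1) (3,0) (4,4) (2,4) (1,4) (0,4)
B attacks (0,1): no

Answer: no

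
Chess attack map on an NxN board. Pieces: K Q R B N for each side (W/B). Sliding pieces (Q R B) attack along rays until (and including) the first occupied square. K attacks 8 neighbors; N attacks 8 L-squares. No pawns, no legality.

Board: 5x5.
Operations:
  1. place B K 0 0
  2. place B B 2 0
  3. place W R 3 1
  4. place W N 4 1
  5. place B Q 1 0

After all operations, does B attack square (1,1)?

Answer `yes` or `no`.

Op 1: place BK@(0,0)
Op 2: place BB@(2,0)
Op 3: place WR@(3,1)
Op 4: place WN@(4,1)
Op 5: place BQ@(1,0)
Per-piece attacks for B:
  BK@(0,0): attacks (0,1) (1,0) (1,1)
  BQ@(1,0): attacks (1,1) (1,2) (1,3) (1,4) (2,0) (0,0) (2,1) (3,2) (4,3) (0,1) [ray(1,0) blocked at (2,0); ray(-1,0) blocked at (0,0)]
  BB@(2,0): attacks (3,1) (1,1) (0,2) [ray(1,1) blocked at (3,1)]
B attacks (1,1): yes

Answer: yes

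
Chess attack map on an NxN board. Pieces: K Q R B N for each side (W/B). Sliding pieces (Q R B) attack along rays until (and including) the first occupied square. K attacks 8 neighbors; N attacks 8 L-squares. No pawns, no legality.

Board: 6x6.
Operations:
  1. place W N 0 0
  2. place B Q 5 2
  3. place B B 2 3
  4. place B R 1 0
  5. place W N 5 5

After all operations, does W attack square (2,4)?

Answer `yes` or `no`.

Op 1: place WN@(0,0)
Op 2: place BQ@(5,2)
Op 3: place BB@(2,3)
Op 4: place BR@(1,0)
Op 5: place WN@(5,5)
Per-piece attacks for W:
  WN@(0,0): attacks (1,2) (2,1)
  WN@(5,5): attacks (4,3) (3,4)
W attacks (2,4): no

Answer: no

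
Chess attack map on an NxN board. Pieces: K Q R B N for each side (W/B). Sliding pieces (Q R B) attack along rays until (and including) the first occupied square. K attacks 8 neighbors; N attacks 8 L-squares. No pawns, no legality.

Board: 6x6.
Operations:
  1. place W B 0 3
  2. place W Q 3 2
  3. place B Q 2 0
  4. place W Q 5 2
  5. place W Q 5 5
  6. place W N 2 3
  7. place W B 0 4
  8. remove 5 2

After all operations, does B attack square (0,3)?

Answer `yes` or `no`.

Answer: no

Derivation:
Op 1: place WB@(0,3)
Op 2: place WQ@(3,2)
Op 3: place BQ@(2,0)
Op 4: place WQ@(5,2)
Op 5: place WQ@(5,5)
Op 6: place WN@(2,3)
Op 7: place WB@(0,4)
Op 8: remove (5,2)
Per-piece attacks for B:
  BQ@(2,0): attacks (2,1) (2,2) (2,3) (3,0) (4,0) (5,0) (1,0) (0,0) (3,1) (4,2) (5,3) (1,1) (0,2) [ray(0,1) blocked at (2,3)]
B attacks (0,3): no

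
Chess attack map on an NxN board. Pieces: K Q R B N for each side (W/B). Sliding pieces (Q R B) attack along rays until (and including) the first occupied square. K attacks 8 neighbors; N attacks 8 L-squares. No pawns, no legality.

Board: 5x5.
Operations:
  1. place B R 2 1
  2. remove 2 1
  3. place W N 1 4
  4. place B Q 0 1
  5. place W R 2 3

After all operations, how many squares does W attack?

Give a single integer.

Op 1: place BR@(2,1)
Op 2: remove (2,1)
Op 3: place WN@(1,4)
Op 4: place BQ@(0,1)
Op 5: place WR@(2,3)
Per-piece attacks for W:
  WN@(1,4): attacks (2,2) (3,3) (0,2)
  WR@(2,3): attacks (2,4) (2,2) (2,1) (2,0) (3,3) (4,3) (1,3) (0,3)
Union (9 distinct): (0,2) (0,3) (1,3) (2,0) (2,1) (2,2) (2,4) (3,3) (4,3)

Answer: 9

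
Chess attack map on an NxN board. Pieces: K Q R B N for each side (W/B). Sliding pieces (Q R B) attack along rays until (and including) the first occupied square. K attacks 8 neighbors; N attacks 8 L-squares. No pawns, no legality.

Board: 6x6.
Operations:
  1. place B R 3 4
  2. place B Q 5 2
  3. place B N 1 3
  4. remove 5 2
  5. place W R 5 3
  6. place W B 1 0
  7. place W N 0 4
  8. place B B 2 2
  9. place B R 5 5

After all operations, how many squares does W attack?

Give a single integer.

Op 1: place BR@(3,4)
Op 2: place BQ@(5,2)
Op 3: place BN@(1,3)
Op 4: remove (5,2)
Op 5: place WR@(5,3)
Op 6: place WB@(1,0)
Op 7: place WN@(0,4)
Op 8: place BB@(2,2)
Op 9: place BR@(5,5)
Per-piece attacks for W:
  WN@(0,4): attacks (2,5) (1,2) (2,3)
  WB@(1,0): attacks (2,1) (3,2) (4,3) (5,4) (0,1)
  WR@(5,3): attacks (5,4) (5,5) (5,2) (5,1) (5,0) (4,3) (3,3) (2,3) (1,3) [ray(0,1) blocked at (5,5); ray(-1,0) blocked at (1,3)]
Union (14 distinct): (0,1) (1,2) (1,3) (2,1) (2,3) (2,5) (3,2) (3,3) (4,3) (5,0) (5,1) (5,2) (5,4) (5,5)

Answer: 14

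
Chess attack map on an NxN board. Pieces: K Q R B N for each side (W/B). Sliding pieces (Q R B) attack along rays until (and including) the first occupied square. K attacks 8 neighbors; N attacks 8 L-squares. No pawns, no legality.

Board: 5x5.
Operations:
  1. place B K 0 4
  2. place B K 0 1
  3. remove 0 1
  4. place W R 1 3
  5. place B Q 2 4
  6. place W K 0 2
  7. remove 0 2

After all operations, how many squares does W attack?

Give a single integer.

Op 1: place BK@(0,4)
Op 2: place BK@(0,1)
Op 3: remove (0,1)
Op 4: place WR@(1,3)
Op 5: place BQ@(2,4)
Op 6: place WK@(0,2)
Op 7: remove (0,2)
Per-piece attacks for W:
  WR@(1,3): attacks (1,4) (1,2) (1,1) (1,0) (2,3) (3,3) (4,3) (0,3)
Union (8 distinct): (0,3) (1,0) (1,1) (1,2) (1,4) (2,3) (3,3) (4,3)

Answer: 8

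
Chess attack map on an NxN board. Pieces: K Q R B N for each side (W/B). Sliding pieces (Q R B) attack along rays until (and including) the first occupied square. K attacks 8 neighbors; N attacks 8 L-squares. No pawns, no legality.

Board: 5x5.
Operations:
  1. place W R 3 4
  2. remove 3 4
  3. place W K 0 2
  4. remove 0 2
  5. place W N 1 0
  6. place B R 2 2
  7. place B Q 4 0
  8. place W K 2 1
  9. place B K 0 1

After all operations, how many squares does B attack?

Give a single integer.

Answer: 17

Derivation:
Op 1: place WR@(3,4)
Op 2: remove (3,4)
Op 3: place WK@(0,2)
Op 4: remove (0,2)
Op 5: place WN@(1,0)
Op 6: place BR@(2,2)
Op 7: place BQ@(4,0)
Op 8: place WK@(2,1)
Op 9: place BK@(0,1)
Per-piece attacks for B:
  BK@(0,1): attacks (0,2) (0,0) (1,1) (1,2) (1,0)
  BR@(2,2): attacks (2,3) (2,4) (2,1) (3,2) (4,2) (1,2) (0,2) [ray(0,-1) blocked at (2,1)]
  BQ@(4,0): attacks (4,1) (4,2) (4,3) (4,4) (3,0) (2,0) (1,0) (3,1) (2,2) [ray(-1,0) blocked at (1,0); ray(-1,1) blocked at (2,2)]
Union (17 distinct): (0,0) (0,2) (1,0) (1,1) (1,2) (2,0) (2,1) (2,2) (2,3) (2,4) (3,0) (3,1) (3,2) (4,1) (4,2) (4,3) (4,4)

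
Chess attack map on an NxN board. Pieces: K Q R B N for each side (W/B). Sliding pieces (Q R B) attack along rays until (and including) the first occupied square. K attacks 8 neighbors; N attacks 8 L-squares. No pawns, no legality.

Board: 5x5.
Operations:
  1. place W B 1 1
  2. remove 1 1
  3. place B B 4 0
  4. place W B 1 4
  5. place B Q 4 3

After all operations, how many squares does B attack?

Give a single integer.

Answer: 15

Derivation:
Op 1: place WB@(1,1)
Op 2: remove (1,1)
Op 3: place BB@(4,0)
Op 4: place WB@(1,4)
Op 5: place BQ@(4,3)
Per-piece attacks for B:
  BB@(4,0): attacks (3,1) (2,2) (1,3) (0,4)
  BQ@(4,3): attacks (4,4) (4,2) (4,1) (4,0) (3,3) (2,3) (1,3) (0,3) (3,4) (3,2) (2,1) (1,0) [ray(0,-1) blocked at (4,0)]
Union (15 distinct): (0,3) (0,4) (1,0) (1,3) (2,1) (2,2) (2,3) (3,1) (3,2) (3,3) (3,4) (4,0) (4,1) (4,2) (4,4)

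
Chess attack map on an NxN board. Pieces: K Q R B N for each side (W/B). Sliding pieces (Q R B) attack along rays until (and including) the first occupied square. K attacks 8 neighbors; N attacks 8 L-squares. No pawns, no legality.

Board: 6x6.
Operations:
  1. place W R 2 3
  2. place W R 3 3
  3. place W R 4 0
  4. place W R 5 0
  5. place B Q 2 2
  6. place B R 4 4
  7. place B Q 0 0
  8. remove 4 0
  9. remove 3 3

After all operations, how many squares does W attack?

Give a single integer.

Op 1: place WR@(2,3)
Op 2: place WR@(3,3)
Op 3: place WR@(4,0)
Op 4: place WR@(5,0)
Op 5: place BQ@(2,2)
Op 6: place BR@(4,4)
Op 7: place BQ@(0,0)
Op 8: remove (4,0)
Op 9: remove (3,3)
Per-piece attacks for W:
  WR@(2,3): attacks (2,4) (2,5) (2,2) (3,3) (4,3) (5,3) (1,3) (0,3) [ray(0,-1) blocked at (2,2)]
  WR@(5,0): attacks (5,1) (5,2) (5,3) (5,4) (5,5) (4,0) (3,0) (2,0) (1,0) (0,0) [ray(-1,0) blocked at (0,0)]
Union (17 distinct): (0,0) (0,3) (1,0) (1,3) (2,0) (2,2) (2,4) (2,5) (3,0) (3,3) (4,0) (4,3) (5,1) (5,2) (5,3) (5,4) (5,5)

Answer: 17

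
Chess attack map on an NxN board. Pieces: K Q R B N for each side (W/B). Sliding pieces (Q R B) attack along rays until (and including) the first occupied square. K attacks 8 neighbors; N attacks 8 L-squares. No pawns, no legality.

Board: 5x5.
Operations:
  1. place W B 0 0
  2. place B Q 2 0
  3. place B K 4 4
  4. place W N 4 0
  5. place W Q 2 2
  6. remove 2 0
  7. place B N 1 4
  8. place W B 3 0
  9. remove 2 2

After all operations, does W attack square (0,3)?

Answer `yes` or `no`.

Op 1: place WB@(0,0)
Op 2: place BQ@(2,0)
Op 3: place BK@(4,4)
Op 4: place WN@(4,0)
Op 5: place WQ@(2,2)
Op 6: remove (2,0)
Op 7: place BN@(1,4)
Op 8: place WB@(3,0)
Op 9: remove (2,2)
Per-piece attacks for W:
  WB@(0,0): attacks (1,1) (2,2) (3,3) (4,4) [ray(1,1) blocked at (4,4)]
  WB@(3,0): attacks (4,1) (2,1) (1,2) (0,3)
  WN@(4,0): attacks (3,2) (2,1)
W attacks (0,3): yes

Answer: yes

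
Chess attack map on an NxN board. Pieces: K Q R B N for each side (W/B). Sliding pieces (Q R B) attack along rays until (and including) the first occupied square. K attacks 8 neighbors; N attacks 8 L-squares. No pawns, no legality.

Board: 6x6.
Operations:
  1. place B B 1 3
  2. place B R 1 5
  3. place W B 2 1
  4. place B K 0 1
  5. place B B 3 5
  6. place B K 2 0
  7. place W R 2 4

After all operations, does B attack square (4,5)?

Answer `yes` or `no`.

Answer: no

Derivation:
Op 1: place BB@(1,3)
Op 2: place BR@(1,5)
Op 3: place WB@(2,1)
Op 4: place BK@(0,1)
Op 5: place BB@(3,5)
Op 6: place BK@(2,0)
Op 7: place WR@(2,4)
Per-piece attacks for B:
  BK@(0,1): attacks (0,2) (0,0) (1,1) (1,2) (1,0)
  BB@(1,3): attacks (2,4) (2,2) (3,1) (4,0) (0,4) (0,2) [ray(1,1) blocked at (2,4)]
  BR@(1,5): attacks (1,4) (1,3) (2,5) (3,5) (0,5) [ray(0,-1) blocked at (1,3); ray(1,0) blocked at (3,5)]
  BK@(2,0): attacks (2,1) (3,0) (1,0) (3,1) (1,1)
  BB@(3,5): attacks (4,4) (5,3) (2,4) [ray(-1,-1) blocked at (2,4)]
B attacks (4,5): no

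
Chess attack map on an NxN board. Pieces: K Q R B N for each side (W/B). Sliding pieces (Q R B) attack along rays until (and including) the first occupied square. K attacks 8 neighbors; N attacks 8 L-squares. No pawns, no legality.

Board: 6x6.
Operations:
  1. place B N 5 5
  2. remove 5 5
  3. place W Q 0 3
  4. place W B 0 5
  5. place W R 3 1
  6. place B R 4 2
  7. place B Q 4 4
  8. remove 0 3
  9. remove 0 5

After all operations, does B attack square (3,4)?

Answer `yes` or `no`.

Op 1: place BN@(5,5)
Op 2: remove (5,5)
Op 3: place WQ@(0,3)
Op 4: place WB@(0,5)
Op 5: place WR@(3,1)
Op 6: place BR@(4,2)
Op 7: place BQ@(4,4)
Op 8: remove (0,3)
Op 9: remove (0,5)
Per-piece attacks for B:
  BR@(4,2): attacks (4,3) (4,4) (4,1) (4,0) (5,2) (3,2) (2,2) (1,2) (0,2) [ray(0,1) blocked at (4,4)]
  BQ@(4,4): attacks (4,5) (4,3) (4,2) (5,4) (3,4) (2,4) (1,4) (0,4) (5,5) (5,3) (3,5) (3,3) (2,2) (1,1) (0,0) [ray(0,-1) blocked at (4,2)]
B attacks (3,4): yes

Answer: yes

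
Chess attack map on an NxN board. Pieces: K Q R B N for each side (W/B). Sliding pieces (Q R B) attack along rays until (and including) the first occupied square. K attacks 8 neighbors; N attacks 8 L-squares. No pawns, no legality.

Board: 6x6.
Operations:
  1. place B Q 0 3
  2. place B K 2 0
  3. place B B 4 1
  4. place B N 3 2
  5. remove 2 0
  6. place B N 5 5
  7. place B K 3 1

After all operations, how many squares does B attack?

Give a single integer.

Op 1: place BQ@(0,3)
Op 2: place BK@(2,0)
Op 3: place BB@(4,1)
Op 4: place BN@(3,2)
Op 5: remove (2,0)
Op 6: place BN@(5,5)
Op 7: place BK@(3,1)
Per-piece attacks for B:
  BQ@(0,3): attacks (0,4) (0,5) (0,2) (0,1) (0,0) (1,3) (2,3) (3,3) (4,3) (5,3) (1,4) (2,5) (1,2) (2,1) (3,0)
  BK@(3,1): attacks (3,2) (3,0) (4,1) (2,1) (4,2) (4,0) (2,2) (2,0)
  BN@(3,2): attacks (4,4) (5,3) (2,4) (1,3) (4,0) (5,1) (2,0) (1,1)
  BB@(4,1): attacks (5,2) (5,0) (3,2) (3,0) [ray(-1,1) blocked at (3,2)]
  BN@(5,5): attacks (4,3) (3,4)
Union (28 distinct): (0,0) (0,1) (0,2) (0,4) (0,5) (1,1) (1,2) (1,3) (1,4) (2,0) (2,1) (2,2) (2,3) (2,4) (2,5) (3,0) (3,2) (3,3) (3,4) (4,0) (4,1) (4,2) (4,3) (4,4) (5,0) (5,1) (5,2) (5,3)

Answer: 28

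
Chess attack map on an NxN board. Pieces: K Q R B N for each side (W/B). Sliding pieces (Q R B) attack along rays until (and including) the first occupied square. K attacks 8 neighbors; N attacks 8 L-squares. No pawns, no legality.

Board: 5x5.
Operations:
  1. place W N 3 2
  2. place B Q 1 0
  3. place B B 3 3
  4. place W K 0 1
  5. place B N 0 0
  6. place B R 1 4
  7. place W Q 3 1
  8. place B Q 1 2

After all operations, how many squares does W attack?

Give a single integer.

Op 1: place WN@(3,2)
Op 2: place BQ@(1,0)
Op 3: place BB@(3,3)
Op 4: place WK@(0,1)
Op 5: place BN@(0,0)
Op 6: place BR@(1,4)
Op 7: place WQ@(3,1)
Op 8: place BQ@(1,2)
Per-piece attacks for W:
  WK@(0,1): attacks (0,2) (0,0) (1,1) (1,2) (1,0)
  WQ@(3,1): attacks (3,2) (3,0) (4,1) (2,1) (1,1) (0,1) (4,2) (4,0) (2,2) (1,3) (0,4) (2,0) [ray(0,1) blocked at (3,2); ray(-1,0) blocked at (0,1)]
  WN@(3,2): attacks (4,4) (2,4) (1,3) (4,0) (2,0) (1,1)
Union (18 distinct): (0,0) (0,1) (0,2) (0,4) (1,0) (1,1) (1,2) (1,3) (2,0) (2,1) (2,2) (2,4) (3,0) (3,2) (4,0) (4,1) (4,2) (4,4)

Answer: 18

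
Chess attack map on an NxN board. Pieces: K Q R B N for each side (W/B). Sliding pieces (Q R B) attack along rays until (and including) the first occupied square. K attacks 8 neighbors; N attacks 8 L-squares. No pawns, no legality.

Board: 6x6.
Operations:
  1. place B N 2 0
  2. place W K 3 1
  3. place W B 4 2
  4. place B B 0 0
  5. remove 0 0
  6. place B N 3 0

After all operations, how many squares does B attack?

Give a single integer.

Op 1: place BN@(2,0)
Op 2: place WK@(3,1)
Op 3: place WB@(4,2)
Op 4: place BB@(0,0)
Op 5: remove (0,0)
Op 6: place BN@(3,0)
Per-piece attacks for B:
  BN@(2,0): attacks (3,2) (4,1) (1,2) (0,1)
  BN@(3,0): attacks (4,2) (5,1) (2,2) (1,1)
Union (8 distinct): (0,1) (1,1) (1,2) (2,2) (3,2) (4,1) (4,2) (5,1)

Answer: 8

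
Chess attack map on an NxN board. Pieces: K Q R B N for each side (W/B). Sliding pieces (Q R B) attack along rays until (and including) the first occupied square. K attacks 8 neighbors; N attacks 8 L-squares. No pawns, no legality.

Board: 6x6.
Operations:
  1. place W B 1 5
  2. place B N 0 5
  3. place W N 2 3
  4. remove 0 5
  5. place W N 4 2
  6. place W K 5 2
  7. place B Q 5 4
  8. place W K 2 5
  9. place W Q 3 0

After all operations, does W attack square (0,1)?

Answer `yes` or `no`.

Op 1: place WB@(1,5)
Op 2: place BN@(0,5)
Op 3: place WN@(2,3)
Op 4: remove (0,5)
Op 5: place WN@(4,2)
Op 6: place WK@(5,2)
Op 7: place BQ@(5,4)
Op 8: place WK@(2,5)
Op 9: place WQ@(3,0)
Per-piece attacks for W:
  WB@(1,5): attacks (2,4) (3,3) (4,2) (0,4) [ray(1,-1) blocked at (4,2)]
  WN@(2,3): attacks (3,5) (4,4) (1,5) (0,4) (3,1) (4,2) (1,1) (0,2)
  WK@(2,5): attacks (2,4) (3,5) (1,5) (3,4) (1,4)
  WQ@(3,0): attacks (3,1) (3,2) (3,3) (3,4) (3,5) (4,0) (5,0) (2,0) (1,0) (0,0) (4,1) (5,2) (2,1) (1,2) (0,3) [ray(1,1) blocked at (5,2)]
  WN@(4,2): attacks (5,4) (3,4) (2,3) (5,0) (3,0) (2,1)
  WK@(5,2): attacks (5,3) (5,1) (4,2) (4,3) (4,1)
W attacks (0,1): no

Answer: no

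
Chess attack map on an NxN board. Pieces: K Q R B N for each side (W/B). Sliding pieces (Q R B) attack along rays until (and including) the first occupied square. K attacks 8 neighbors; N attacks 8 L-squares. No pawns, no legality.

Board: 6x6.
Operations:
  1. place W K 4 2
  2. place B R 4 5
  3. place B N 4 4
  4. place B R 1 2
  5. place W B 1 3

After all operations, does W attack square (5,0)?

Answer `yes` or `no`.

Answer: no

Derivation:
Op 1: place WK@(4,2)
Op 2: place BR@(4,5)
Op 3: place BN@(4,4)
Op 4: place BR@(1,2)
Op 5: place WB@(1,3)
Per-piece attacks for W:
  WB@(1,3): attacks (2,4) (3,5) (2,2) (3,1) (4,0) (0,4) (0,2)
  WK@(4,2): attacks (4,3) (4,1) (5,2) (3,2) (5,3) (5,1) (3,3) (3,1)
W attacks (5,0): no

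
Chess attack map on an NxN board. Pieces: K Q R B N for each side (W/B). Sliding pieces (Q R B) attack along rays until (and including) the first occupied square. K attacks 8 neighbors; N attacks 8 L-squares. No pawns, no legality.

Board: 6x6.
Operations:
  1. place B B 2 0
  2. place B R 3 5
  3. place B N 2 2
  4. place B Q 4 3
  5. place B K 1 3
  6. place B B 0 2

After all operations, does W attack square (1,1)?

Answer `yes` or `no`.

Answer: no

Derivation:
Op 1: place BB@(2,0)
Op 2: place BR@(3,5)
Op 3: place BN@(2,2)
Op 4: place BQ@(4,3)
Op 5: place BK@(1,3)
Op 6: place BB@(0,2)
Per-piece attacks for W:
W attacks (1,1): no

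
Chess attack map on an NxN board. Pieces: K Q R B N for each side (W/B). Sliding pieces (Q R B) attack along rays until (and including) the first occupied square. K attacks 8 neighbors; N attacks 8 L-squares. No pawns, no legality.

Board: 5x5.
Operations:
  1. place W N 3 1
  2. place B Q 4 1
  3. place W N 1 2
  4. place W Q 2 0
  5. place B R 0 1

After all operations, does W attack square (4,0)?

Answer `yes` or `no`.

Op 1: place WN@(3,1)
Op 2: place BQ@(4,1)
Op 3: place WN@(1,2)
Op 4: place WQ@(2,0)
Op 5: place BR@(0,1)
Per-piece attacks for W:
  WN@(1,2): attacks (2,4) (3,3) (0,4) (2,0) (3,1) (0,0)
  WQ@(2,0): attacks (2,1) (2,2) (2,3) (2,4) (3,0) (4,0) (1,0) (0,0) (3,1) (1,1) (0,2) [ray(1,1) blocked at (3,1)]
  WN@(3,1): attacks (4,3) (2,3) (1,2) (1,0)
W attacks (4,0): yes

Answer: yes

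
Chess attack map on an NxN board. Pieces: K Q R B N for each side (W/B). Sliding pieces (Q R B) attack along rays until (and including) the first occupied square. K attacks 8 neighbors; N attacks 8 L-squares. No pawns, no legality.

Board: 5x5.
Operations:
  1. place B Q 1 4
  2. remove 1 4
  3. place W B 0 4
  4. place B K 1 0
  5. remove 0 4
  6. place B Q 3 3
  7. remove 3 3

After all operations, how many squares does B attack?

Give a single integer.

Op 1: place BQ@(1,4)
Op 2: remove (1,4)
Op 3: place WB@(0,4)
Op 4: place BK@(1,0)
Op 5: remove (0,4)
Op 6: place BQ@(3,3)
Op 7: remove (3,3)
Per-piece attacks for B:
  BK@(1,0): attacks (1,1) (2,0) (0,0) (2,1) (0,1)
Union (5 distinct): (0,0) (0,1) (1,1) (2,0) (2,1)

Answer: 5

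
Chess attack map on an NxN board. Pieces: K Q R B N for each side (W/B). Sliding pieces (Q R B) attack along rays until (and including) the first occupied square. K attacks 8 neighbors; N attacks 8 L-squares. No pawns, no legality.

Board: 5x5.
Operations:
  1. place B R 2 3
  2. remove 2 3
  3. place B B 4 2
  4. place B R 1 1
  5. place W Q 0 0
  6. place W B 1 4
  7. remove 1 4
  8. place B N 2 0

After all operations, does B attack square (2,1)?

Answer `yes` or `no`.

Op 1: place BR@(2,3)
Op 2: remove (2,3)
Op 3: place BB@(4,2)
Op 4: place BR@(1,1)
Op 5: place WQ@(0,0)
Op 6: place WB@(1,4)
Op 7: remove (1,4)
Op 8: place BN@(2,0)
Per-piece attacks for B:
  BR@(1,1): attacks (1,2) (1,3) (1,4) (1,0) (2,1) (3,1) (4,1) (0,1)
  BN@(2,0): attacks (3,2) (4,1) (1,2) (0,1)
  BB@(4,2): attacks (3,3) (2,4) (3,1) (2,0) [ray(-1,-1) blocked at (2,0)]
B attacks (2,1): yes

Answer: yes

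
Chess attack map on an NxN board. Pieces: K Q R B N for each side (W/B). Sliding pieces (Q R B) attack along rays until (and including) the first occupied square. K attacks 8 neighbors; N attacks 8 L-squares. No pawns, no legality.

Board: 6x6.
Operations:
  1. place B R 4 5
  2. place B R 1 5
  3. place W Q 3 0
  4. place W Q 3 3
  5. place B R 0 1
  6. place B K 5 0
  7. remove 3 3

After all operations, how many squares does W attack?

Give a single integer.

Answer: 15

Derivation:
Op 1: place BR@(4,5)
Op 2: place BR@(1,5)
Op 3: place WQ@(3,0)
Op 4: place WQ@(3,3)
Op 5: place BR@(0,1)
Op 6: place BK@(5,0)
Op 7: remove (3,3)
Per-piece attacks for W:
  WQ@(3,0): attacks (3,1) (3,2) (3,3) (3,4) (3,5) (4,0) (5,0) (2,0) (1,0) (0,0) (4,1) (5,2) (2,1) (1,2) (0,3) [ray(1,0) blocked at (5,0)]
Union (15 distinct): (0,0) (0,3) (1,0) (1,2) (2,0) (2,1) (3,1) (3,2) (3,3) (3,4) (3,5) (4,0) (4,1) (5,0) (5,2)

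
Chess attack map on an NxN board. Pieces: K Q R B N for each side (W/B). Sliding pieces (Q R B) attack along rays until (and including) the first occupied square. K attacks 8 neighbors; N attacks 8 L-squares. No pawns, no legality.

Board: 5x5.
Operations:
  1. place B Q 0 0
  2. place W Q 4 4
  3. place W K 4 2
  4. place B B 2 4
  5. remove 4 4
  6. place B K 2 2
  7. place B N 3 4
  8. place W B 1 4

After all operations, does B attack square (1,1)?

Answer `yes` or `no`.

Answer: yes

Derivation:
Op 1: place BQ@(0,0)
Op 2: place WQ@(4,4)
Op 3: place WK@(4,2)
Op 4: place BB@(2,4)
Op 5: remove (4,4)
Op 6: place BK@(2,2)
Op 7: place BN@(3,4)
Op 8: place WB@(1,4)
Per-piece attacks for B:
  BQ@(0,0): attacks (0,1) (0,2) (0,3) (0,4) (1,0) (2,0) (3,0) (4,0) (1,1) (2,2) [ray(1,1) blocked at (2,2)]
  BK@(2,2): attacks (2,3) (2,1) (3,2) (1,2) (3,3) (3,1) (1,3) (1,1)
  BB@(2,4): attacks (3,3) (4,2) (1,3) (0,2) [ray(1,-1) blocked at (4,2)]
  BN@(3,4): attacks (4,2) (2,2) (1,3)
B attacks (1,1): yes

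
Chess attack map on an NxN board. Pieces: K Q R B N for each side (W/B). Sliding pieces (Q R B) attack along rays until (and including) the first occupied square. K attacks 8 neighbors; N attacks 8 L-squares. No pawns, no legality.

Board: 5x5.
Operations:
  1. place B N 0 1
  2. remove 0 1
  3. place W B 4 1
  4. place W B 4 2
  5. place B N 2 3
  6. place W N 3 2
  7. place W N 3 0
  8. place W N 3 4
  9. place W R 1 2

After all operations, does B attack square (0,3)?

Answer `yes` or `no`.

Op 1: place BN@(0,1)
Op 2: remove (0,1)
Op 3: place WB@(4,1)
Op 4: place WB@(4,2)
Op 5: place BN@(2,3)
Op 6: place WN@(3,2)
Op 7: place WN@(3,0)
Op 8: place WN@(3,4)
Op 9: place WR@(1,2)
Per-piece attacks for B:
  BN@(2,3): attacks (4,4) (0,4) (3,1) (4,2) (1,1) (0,2)
B attacks (0,3): no

Answer: no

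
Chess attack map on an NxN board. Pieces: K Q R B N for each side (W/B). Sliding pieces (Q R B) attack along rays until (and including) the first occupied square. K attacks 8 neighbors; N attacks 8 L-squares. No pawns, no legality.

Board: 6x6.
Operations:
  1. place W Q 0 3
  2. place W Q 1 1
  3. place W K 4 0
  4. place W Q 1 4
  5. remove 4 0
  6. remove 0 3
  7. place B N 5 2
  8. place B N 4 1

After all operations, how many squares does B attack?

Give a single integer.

Op 1: place WQ@(0,3)
Op 2: place WQ@(1,1)
Op 3: place WK@(4,0)
Op 4: place WQ@(1,4)
Op 5: remove (4,0)
Op 6: remove (0,3)
Op 7: place BN@(5,2)
Op 8: place BN@(4,1)
Per-piece attacks for B:
  BN@(4,1): attacks (5,3) (3,3) (2,2) (2,0)
  BN@(5,2): attacks (4,4) (3,3) (4,0) (3,1)
Union (7 distinct): (2,0) (2,2) (3,1) (3,3) (4,0) (4,4) (5,3)

Answer: 7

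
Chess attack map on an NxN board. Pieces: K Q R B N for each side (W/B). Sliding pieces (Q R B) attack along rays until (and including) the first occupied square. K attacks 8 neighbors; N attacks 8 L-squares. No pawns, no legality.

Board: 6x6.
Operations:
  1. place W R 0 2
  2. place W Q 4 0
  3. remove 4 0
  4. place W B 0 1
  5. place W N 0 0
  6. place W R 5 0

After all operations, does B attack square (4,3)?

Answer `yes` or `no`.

Op 1: place WR@(0,2)
Op 2: place WQ@(4,0)
Op 3: remove (4,0)
Op 4: place WB@(0,1)
Op 5: place WN@(0,0)
Op 6: place WR@(5,0)
Per-piece attacks for B:
B attacks (4,3): no

Answer: no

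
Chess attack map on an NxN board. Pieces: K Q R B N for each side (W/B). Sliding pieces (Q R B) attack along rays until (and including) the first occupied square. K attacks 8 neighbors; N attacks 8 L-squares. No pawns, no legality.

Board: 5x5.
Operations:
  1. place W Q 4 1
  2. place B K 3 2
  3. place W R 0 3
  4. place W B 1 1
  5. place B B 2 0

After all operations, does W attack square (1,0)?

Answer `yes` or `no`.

Op 1: place WQ@(4,1)
Op 2: place BK@(3,2)
Op 3: place WR@(0,3)
Op 4: place WB@(1,1)
Op 5: place BB@(2,0)
Per-piece attacks for W:
  WR@(0,3): attacks (0,4) (0,2) (0,1) (0,0) (1,3) (2,3) (3,3) (4,3)
  WB@(1,1): attacks (2,2) (3,3) (4,4) (2,0) (0,2) (0,0) [ray(1,-1) blocked at (2,0)]
  WQ@(4,1): attacks (4,2) (4,3) (4,4) (4,0) (3,1) (2,1) (1,1) (3,2) (3,0) [ray(-1,0) blocked at (1,1); ray(-1,1) blocked at (3,2)]
W attacks (1,0): no

Answer: no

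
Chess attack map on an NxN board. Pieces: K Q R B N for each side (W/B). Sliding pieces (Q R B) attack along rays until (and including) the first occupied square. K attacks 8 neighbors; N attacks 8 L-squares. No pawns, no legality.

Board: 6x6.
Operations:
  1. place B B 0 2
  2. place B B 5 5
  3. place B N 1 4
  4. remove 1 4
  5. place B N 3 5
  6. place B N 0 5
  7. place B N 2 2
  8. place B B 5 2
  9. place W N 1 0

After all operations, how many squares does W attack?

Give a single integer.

Op 1: place BB@(0,2)
Op 2: place BB@(5,5)
Op 3: place BN@(1,4)
Op 4: remove (1,4)
Op 5: place BN@(3,5)
Op 6: place BN@(0,5)
Op 7: place BN@(2,2)
Op 8: place BB@(5,2)
Op 9: place WN@(1,0)
Per-piece attacks for W:
  WN@(1,0): attacks (2,2) (3,1) (0,2)
Union (3 distinct): (0,2) (2,2) (3,1)

Answer: 3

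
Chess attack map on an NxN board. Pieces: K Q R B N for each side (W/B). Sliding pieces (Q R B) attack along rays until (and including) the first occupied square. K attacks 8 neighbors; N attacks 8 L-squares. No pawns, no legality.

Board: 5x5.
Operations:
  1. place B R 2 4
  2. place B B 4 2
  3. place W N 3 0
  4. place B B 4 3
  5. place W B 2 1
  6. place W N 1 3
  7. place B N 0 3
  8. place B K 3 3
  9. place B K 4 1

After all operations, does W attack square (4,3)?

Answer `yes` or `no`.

Answer: yes

Derivation:
Op 1: place BR@(2,4)
Op 2: place BB@(4,2)
Op 3: place WN@(3,0)
Op 4: place BB@(4,3)
Op 5: place WB@(2,1)
Op 6: place WN@(1,3)
Op 7: place BN@(0,3)
Op 8: place BK@(3,3)
Op 9: place BK@(4,1)
Per-piece attacks for W:
  WN@(1,3): attacks (3,4) (2,1) (3,2) (0,1)
  WB@(2,1): attacks (3,2) (4,3) (3,0) (1,2) (0,3) (1,0) [ray(1,1) blocked at (4,3); ray(1,-1) blocked at (3,0); ray(-1,1) blocked at (0,3)]
  WN@(3,0): attacks (4,2) (2,2) (1,1)
W attacks (4,3): yes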